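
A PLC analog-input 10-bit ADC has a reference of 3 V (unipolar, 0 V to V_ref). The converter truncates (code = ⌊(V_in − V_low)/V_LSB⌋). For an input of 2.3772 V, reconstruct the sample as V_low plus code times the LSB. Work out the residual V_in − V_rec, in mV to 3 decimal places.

One LSB is 3 V / 1024 = 2.930 mV.
(2.3772 − 0)/0.00292969 = 811.4176; ⌊·⌋ gives code 811.
V_rec = 0 + 811·0.00292969 = 2.3759766 V.
Difference: 0.00122344 V → 1.223 mV.

1.223 mV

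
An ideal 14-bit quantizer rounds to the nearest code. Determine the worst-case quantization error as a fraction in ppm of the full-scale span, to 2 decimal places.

30.52 ppm

Rounding → worst-case error = ½ LSB = V_FS/2^15, so 1e+06/32768 = 30.5176 ppm of full scale.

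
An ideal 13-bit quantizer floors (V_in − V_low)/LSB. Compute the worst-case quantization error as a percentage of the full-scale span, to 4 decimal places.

0.0122 %

Truncating → worst-case error = 1 LSB = V_FS/2^13, so 100/8192 = 0.012207 % of full scale.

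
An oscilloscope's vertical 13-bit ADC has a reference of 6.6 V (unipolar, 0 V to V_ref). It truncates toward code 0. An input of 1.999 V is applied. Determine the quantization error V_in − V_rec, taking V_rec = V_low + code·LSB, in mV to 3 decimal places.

0.147 mV

LSB = 6.6/2^13 = 0.806 mV.
(1.999 − 0)/0.000805664 = 2481.1830; ⌊·⌋ gives code 2481.
Code 2481 maps back to 0 + 2481×0.000805664 V = 1.9988525 V.
Difference: 0.000147461 V → 0.147 mV.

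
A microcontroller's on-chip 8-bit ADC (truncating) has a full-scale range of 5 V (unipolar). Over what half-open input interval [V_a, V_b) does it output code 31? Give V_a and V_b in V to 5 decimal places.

LSB = 5/2^8 = 19.531 mV.
V_a = V_low + 31·LSB = 0.605469 V; V_b = V_low + 32·LSB = 0.625 V.

[0.60547 V, 0.62500 V)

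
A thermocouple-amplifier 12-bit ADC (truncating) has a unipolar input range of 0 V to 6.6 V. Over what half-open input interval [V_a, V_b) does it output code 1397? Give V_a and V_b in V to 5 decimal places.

[2.25103 V, 2.25264 V)

LSB = 6.6/2^12 = 1.611 mV.
V_a = V_low + 1397·LSB = 2.25103 V; V_b = V_low + 1398·LSB = 2.25264 V.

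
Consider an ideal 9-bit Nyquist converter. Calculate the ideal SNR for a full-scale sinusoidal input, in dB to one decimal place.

SNR ≈ 6.02·N + 1.76 dB = 6.02·9 + 1.76 = 55.94 dB.

55.9 dB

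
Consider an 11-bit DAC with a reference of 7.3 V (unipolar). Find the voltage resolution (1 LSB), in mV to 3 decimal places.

3.564 mV

Full-scale span = 7.3 V.
LSB = 7.3 / 2^11 = 7.3 / 2048 = 0.00356445 V = 3.564 mV.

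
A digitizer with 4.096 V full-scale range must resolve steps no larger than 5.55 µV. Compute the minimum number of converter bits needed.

20 bits

Number of steps required ≥ 4.096 V / 5.55 µV = 738018.02.
Need 2^N ≥ 738018.02; 2^19 = 524288, 2^20 = 1048576.
Minimum N = 20.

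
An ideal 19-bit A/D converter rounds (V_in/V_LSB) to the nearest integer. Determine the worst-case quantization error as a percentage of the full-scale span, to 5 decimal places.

Rounding → worst-case error = ½ LSB = V_FS/2^20, so 100/1048576 = 9.53674e-05 % of full scale.

0.00010 %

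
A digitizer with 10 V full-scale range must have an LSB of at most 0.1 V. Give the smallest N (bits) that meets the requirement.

7 bits

Number of steps required ≥ 10 V / 0.1 V = 100.00.
Need 2^N ≥ 100.00; 2^6 = 64, 2^7 = 128.
Minimum N = 7.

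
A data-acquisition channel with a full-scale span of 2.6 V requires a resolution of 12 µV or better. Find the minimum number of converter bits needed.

Number of steps required ≥ 2.6 V / 12 µV = 216666.67.
Need 2^N ≥ 216666.67; 2^17 = 131072, 2^18 = 262144.
Minimum N = 18.

18 bits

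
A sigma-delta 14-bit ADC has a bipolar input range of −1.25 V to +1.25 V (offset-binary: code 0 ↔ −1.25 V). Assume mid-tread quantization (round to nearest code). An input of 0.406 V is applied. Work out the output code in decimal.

code 10853

LSB = 2.5 V / 16384 = 152.59 µV.
(0.406 − (−1.25)) / 0.000152588 = 10852.762 LSBs.
round(10852.762) = 10853.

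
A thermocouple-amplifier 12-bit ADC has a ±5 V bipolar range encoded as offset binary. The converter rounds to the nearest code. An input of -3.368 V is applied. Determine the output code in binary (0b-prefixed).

With 4096 levels over 10 V, one step is 2.441 mV.
(V_in − V_low)/LSB = (-3.368 − (−5)) / 0.00244141 = 668.467.
round(668.467) = 668.
In binary (0b-prefixed): 0b1010011100.

code 0b1010011100 (decimal 668)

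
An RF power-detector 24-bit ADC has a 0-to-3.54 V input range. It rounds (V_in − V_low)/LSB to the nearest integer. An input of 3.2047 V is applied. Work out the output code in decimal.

code 15188120

With 16777216 levels over 3.54 V, one step is 0.21 µV.
(3.2047 − 0) / 2.11e-07 = 15188119.807 LSBs.
So the output code is 15188120.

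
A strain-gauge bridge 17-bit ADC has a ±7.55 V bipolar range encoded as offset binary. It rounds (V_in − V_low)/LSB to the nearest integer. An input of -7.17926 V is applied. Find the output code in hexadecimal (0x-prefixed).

code 0xC92 (decimal 3218)

LSB = 15.1 V / 131072 = 115.20 µV.
(-7.17926 − (−7.55)) / 0.000115204 = 3218.121 LSBs.
Round → code 3218.
In hexadecimal (0x-prefixed): 0xC92.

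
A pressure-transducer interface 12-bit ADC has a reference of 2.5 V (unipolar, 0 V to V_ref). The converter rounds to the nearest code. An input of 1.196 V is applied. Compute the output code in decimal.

Full-scale span = 2.5 V; LSB = 2.5/2^12 = 0.610 mV.
(V_in − V_low)/LSB = (1.196 − 0) / 0.000610352 = 1959.526.
Round → code 1960.

code 1960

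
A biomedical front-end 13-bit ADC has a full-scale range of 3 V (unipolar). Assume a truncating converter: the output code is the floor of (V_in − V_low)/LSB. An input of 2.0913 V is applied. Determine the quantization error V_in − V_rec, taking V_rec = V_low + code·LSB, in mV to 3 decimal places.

LSB = 3/2^13 = 366.21 µV.
(V_in − V_low)/LSB = (2.0913 − 0)/0.000366211 = 5710.6432 → code 5710 (floor).
Code 5710 maps back to 0 + 5710×0.000366211 V = 2.0910645 V.
Error = 2.0913 − 2.0910645 = 0.000235547 V = 0.236 mV.

0.236 mV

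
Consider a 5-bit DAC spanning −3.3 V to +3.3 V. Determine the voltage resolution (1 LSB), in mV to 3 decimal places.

Full-scale span = 6.6 V.
LSB = 6.6 / 2^5 = 6.6 / 32 = 0.20625 V = 206.250 mV.

206.250 mV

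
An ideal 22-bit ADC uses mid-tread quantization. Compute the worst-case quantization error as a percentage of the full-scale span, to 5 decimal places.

0.00001 %

Rounding → worst-case error = ½ LSB = V_FS/2^23, so 100/8388608 = 1.19209e-05 % of full scale.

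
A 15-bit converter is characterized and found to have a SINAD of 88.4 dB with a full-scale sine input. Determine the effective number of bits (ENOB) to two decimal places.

14.39 bits

ENOB = (SINAD − 1.76) / 6.02 = (88.4 − 1.76)/6.02 = 14.392.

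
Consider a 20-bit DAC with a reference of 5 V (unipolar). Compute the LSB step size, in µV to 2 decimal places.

4.77 µV

Full-scale span = 5 V.
LSB = 5 / 2^20 = 5 / 1048576 = 4.76837e-06 V = 4.77 µV.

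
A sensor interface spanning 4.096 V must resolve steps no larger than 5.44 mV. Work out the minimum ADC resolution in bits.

Number of steps required ≥ 4.096 V / 5.44 mV = 752.94.
Need 2^N ≥ 752.94; 2^9 = 512, 2^10 = 1024.
Minimum N = 10.

10 bits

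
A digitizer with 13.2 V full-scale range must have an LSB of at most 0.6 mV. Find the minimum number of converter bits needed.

15 bits

Number of steps required ≥ 13.2 V / 0.6 mV = 22000.00.
Need 2^N ≥ 22000.00; 2^14 = 16384, 2^15 = 32768.
Minimum N = 15.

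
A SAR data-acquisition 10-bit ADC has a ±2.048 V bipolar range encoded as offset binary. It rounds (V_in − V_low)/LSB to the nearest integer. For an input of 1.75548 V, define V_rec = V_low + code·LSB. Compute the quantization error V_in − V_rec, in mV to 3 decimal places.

One LSB is 4.096 V / 1024 = 4.000 mV.
Scaled input = 950.8700 LSBs, so code = 951.
Code 951 maps back to (−2.048) + 951×0.004 V = 1.756 V.
V_in − V_rec = -0.00052 V = -0.520 mV.

-0.520 mV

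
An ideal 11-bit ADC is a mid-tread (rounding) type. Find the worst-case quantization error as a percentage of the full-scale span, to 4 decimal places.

0.0244 %

Rounding → worst-case error = ½ LSB = V_FS/2^12, so 100/4096 = 0.0244141 % of full scale.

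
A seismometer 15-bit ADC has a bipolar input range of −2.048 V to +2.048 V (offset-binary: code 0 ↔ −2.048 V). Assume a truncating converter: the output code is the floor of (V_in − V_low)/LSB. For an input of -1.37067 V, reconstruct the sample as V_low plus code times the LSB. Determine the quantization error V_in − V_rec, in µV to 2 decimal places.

One LSB is 4.096 V / 32768 = 125.00 µV.
Scaled input = 5418.6400 LSBs, so code = 5418.
Reconstructed: -1.37075 V.
Difference: 8e-05 V → 80.00 µV.

80.00 µV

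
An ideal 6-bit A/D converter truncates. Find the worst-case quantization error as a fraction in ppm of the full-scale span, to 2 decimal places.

15625.00 ppm

Truncating → worst-case error = 1 LSB = V_FS/2^6, so 1e+06/64 = 15625 ppm of full scale.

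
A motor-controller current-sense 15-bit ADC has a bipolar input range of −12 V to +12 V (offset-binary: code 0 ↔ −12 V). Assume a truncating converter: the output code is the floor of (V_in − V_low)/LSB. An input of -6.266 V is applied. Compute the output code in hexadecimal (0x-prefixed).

code 0x1E94 (decimal 7828)

With 32768 levels over 24 V, one step is 0.732 mV.
Input sits at 7828.821 steps above V_low.
So the output code is 7828.
In hexadecimal (0x-prefixed): 0x1E94.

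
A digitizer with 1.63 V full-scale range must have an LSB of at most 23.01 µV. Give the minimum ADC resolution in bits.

17 bits

Number of steps required ≥ 1.63 V / 23.01 µV = 70838.77.
Need 2^N ≥ 70838.77; 2^16 = 65536, 2^17 = 131072.
Minimum N = 17.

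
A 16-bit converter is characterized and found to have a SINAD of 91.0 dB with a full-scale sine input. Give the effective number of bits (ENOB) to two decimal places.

14.82 bits

ENOB = (SINAD − 1.76) / 6.02 = (91.0 − 1.76)/6.02 = 14.824.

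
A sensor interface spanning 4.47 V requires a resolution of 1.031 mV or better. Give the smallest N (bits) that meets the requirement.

Number of steps required ≥ 4.47 V / 1.031 mV = 4335.60.
Need 2^N ≥ 4335.60; 2^12 = 4096, 2^13 = 8192.
Minimum N = 13.

13 bits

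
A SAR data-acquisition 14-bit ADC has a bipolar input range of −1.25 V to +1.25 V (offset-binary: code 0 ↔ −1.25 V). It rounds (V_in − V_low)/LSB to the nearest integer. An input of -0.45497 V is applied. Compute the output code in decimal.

Full-scale span = 2.5 V; LSB = 2.5/2^14 = 152.59 µV.
(V_in − V_low)/LSB = (-0.45497 − (−1.25)) / 0.000152588 = 5210.309.
round(5210.309) = 5210.

code 5210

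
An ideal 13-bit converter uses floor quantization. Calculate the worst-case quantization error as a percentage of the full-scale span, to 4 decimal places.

Truncating → worst-case error = 1 LSB = V_FS/2^13, so 100/8192 = 0.012207 % of full scale.

0.0122 %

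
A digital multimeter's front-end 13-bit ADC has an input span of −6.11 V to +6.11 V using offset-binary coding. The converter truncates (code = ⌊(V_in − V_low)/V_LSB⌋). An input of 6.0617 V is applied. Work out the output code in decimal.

With 8192 levels over 12.22 V, one step is 1.492 mV.
(6.0617 − (−6.11)) / 0.0014917 = 8159.621 LSBs.
⌊·⌋(8159.621) = 8159.

code 8159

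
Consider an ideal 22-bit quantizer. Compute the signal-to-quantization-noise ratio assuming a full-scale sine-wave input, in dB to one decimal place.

SNR ≈ 6.02·N + 1.76 dB = 6.02·22 + 1.76 = 134.20 dB.

134.2 dB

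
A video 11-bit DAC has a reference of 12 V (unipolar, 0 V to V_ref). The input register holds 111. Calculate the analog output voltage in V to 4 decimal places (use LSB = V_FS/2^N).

LSB = 12 V / 2^11 = 5.859 mV.
V_out = 0 + 111 × 0.00585938 V = 0.650391 V.

0.6504 V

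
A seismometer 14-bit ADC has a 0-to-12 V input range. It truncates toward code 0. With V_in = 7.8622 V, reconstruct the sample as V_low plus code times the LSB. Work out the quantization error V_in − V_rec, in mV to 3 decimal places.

0.384 mV

Step size: 12 V ÷ 2^14 = 0.732 mV.
Scaled input = 10734.5237 LSBs, so code = 10734.
Reconstructed: 7.8618164 V.
Difference: 0.000383594 V → 0.384 mV.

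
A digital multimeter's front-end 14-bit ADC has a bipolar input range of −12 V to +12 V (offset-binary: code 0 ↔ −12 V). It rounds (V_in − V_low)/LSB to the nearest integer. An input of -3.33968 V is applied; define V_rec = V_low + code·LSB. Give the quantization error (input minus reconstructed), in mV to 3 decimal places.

0.164 mV

One LSB is 24 V / 16384 = 1.465 mV.
(-3.33968 − (−12))/0.00146484 = 5912.1118; round gives code 5912.
Reconstructed: -3.3398438 V.
V_in − V_rec = 0.00016375 V = 0.164 mV.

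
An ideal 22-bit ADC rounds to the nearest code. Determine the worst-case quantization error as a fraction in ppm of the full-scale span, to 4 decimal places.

0.1192 ppm

Rounding → worst-case error = ½ LSB = V_FS/2^23, so 1e+06/8388608 = 0.119209 ppm of full scale.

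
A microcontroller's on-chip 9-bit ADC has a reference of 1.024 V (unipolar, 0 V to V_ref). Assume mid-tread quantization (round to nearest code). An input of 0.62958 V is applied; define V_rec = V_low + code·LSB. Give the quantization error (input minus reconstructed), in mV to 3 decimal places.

LSB = 1.024/2^9 = 2.000 mV.
(0.62958 − 0)/0.002 = 314.7900; round gives code 315.
Code 315 maps back to 0 + 315×0.002 V = 0.63 V.
Error = 0.62958 − 0.63 = -0.00042 V = -0.420 mV.

-0.420 mV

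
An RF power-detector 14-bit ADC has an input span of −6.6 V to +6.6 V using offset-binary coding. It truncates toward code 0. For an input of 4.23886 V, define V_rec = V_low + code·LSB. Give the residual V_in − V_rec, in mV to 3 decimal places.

0.261 mV

LSB = 13.2/2^14 = 0.806 mV.
(V_in − V_low)/LSB = (4.23886 − (−6.6))/0.000805664 = 13453.3244 → code 13453 (floor).
V_rec = (−6.6) + 13453·0.000805664 = 4.2385986 V.
Error = 4.23886 − 4.2385986 = 0.000261367 V = 0.261 mV.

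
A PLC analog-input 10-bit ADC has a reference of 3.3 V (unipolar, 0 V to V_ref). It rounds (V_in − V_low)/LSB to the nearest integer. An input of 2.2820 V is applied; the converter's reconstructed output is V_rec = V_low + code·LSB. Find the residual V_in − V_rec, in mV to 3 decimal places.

0.359 mV

LSB = 3.3/2^10 = 3.223 mV.
(V_in − V_low)/LSB = (2.2820 − 0)/0.00322266 = 708.1115 → code 708 (round).
V_rec = 0 + 708·0.00322266 = 2.2816406 V.
Error = 2.2820 − 2.2816406 = 0.000359375 V = 0.359 mV.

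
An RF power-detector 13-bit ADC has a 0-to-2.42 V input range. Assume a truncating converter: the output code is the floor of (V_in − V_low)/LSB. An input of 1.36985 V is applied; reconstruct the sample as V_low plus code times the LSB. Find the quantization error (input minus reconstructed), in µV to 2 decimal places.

LSB = 2.42/2^13 = 295.41 µV.
Scaled input = 4637.1121 LSBs, so code = 4637.
Reconstructed: 1.3698169 V.
V_in − V_rec = 3.31055e-05 V = 33.11 µV.

33.11 µV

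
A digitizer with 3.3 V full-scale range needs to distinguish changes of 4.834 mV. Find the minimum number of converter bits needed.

Number of steps required ≥ 3.3 V / 4.834 mV = 682.66.
Need 2^N ≥ 682.66; 2^9 = 512, 2^10 = 1024.
Minimum N = 10.

10 bits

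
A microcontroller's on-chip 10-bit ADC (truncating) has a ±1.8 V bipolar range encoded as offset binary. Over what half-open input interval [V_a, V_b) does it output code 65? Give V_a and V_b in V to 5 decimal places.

LSB = 3.6/2^10 = 3.516 mV.
V_a = V_low + 65·LSB = -1.57148 V; V_b = V_low + 66·LSB = -1.56797 V.

[-1.57148 V, -1.56797 V)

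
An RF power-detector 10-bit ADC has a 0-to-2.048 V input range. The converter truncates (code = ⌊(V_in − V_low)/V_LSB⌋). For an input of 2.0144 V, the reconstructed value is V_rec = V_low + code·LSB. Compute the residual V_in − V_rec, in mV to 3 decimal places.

0.400 mV

Step size: 2.048 V ÷ 2^10 = 2.000 mV.
(2.0144 − 0)/0.002 = 1007.2000; ⌊·⌋ gives code 1007.
Code 1007 maps back to 0 + 1007×0.002 V = 2.014 V.
Error = 2.0144 − 2.014 = 0.0004 V = 0.400 mV.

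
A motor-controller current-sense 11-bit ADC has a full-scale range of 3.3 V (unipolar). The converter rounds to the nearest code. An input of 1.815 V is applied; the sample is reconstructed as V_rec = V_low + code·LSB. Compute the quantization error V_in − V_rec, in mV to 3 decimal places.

LSB = 3.3/2^11 = 1.611 mV.
(V_in − V_low)/LSB = (1.815 − 0)/0.00161133 = 1126.4000 → code 1126 (round).
Code 1126 maps back to 0 + 1126×0.00161133 V = 1.8143555 V.
V_in − V_rec = 0.000644531 V = 0.645 mV.

0.645 mV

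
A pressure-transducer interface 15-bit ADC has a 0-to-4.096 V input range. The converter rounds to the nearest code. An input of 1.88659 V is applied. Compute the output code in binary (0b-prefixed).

LSB = 4.096 V / 32768 = 125.00 µV.
Input sits at 15092.720 steps above V_low.
Round → code 15093.
In binary (0b-prefixed): 0b11101011110101.

code 0b11101011110101 (decimal 15093)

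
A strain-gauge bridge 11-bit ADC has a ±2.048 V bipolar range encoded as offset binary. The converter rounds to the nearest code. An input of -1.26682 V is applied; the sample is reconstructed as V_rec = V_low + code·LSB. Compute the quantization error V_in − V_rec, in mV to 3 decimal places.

One LSB is 4.096 V / 2048 = 2.000 mV.
(V_in − V_low)/LSB = (-1.26682 − (−2.048))/0.002 = 390.5900 → code 391 (round).
Code 391 maps back to (−2.048) + 391×0.002 V = -1.266 V.
Difference: -0.00082 V → -0.820 mV.

-0.820 mV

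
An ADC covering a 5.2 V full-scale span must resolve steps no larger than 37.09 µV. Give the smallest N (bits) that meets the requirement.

Number of steps required ≥ 5.2 V / 37.09 µV = 140199.51.
Need 2^N ≥ 140199.51; 2^17 = 131072, 2^18 = 262144.
Minimum N = 18.

18 bits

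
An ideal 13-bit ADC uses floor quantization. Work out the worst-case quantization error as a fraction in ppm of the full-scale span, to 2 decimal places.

122.07 ppm

Truncating → worst-case error = 1 LSB = V_FS/2^13, so 1e+06/8192 = 122.07 ppm of full scale.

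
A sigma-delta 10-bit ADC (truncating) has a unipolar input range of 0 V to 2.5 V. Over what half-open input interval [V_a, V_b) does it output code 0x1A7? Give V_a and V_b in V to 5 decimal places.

[1.03271 V, 1.03516 V)

LSB = 2.5/2^10 = 2.441 mV.
Code 0x1A7 = 423 decimal.
V_a = V_low + 423·LSB = 1.03271 V; V_b = V_low + 424·LSB = 1.03516 V.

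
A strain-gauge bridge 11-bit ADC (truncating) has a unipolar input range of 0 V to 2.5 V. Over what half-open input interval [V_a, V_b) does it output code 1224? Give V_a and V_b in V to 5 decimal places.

[1.49414 V, 1.49536 V)

LSB = 2.5/2^11 = 1.221 mV.
V_a = V_low + 1224·LSB = 1.49414 V; V_b = V_low + 1225·LSB = 1.49536 V.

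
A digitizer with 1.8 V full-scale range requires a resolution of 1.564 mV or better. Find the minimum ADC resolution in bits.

11 bits

Number of steps required ≥ 1.8 V / 1.564 mV = 1150.90.
Need 2^N ≥ 1150.90; 2^10 = 1024, 2^11 = 2048.
Minimum N = 11.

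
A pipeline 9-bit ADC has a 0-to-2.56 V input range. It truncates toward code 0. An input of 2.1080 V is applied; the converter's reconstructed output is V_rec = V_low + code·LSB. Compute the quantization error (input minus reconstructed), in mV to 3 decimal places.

3.000 mV

LSB = 2.56/2^9 = 5.000 mV.
(V_in − V_low)/LSB = (2.1080 − 0)/0.005 = 421.6000 → code 421 (floor).
Code 421 maps back to 0 + 421×0.005 V = 2.105 V.
Difference: 0.003 V → 3.000 mV.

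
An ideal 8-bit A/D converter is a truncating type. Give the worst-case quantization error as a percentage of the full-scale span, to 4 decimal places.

Truncating → worst-case error = 1 LSB = V_FS/2^8, so 100/256 = 0.390625 % of full scale.

0.3906 %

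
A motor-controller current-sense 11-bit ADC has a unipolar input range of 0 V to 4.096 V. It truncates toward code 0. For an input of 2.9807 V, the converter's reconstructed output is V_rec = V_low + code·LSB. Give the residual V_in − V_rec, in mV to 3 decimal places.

0.700 mV

LSB = 4.096/2^11 = 2.000 mV.
(2.9807 − 0)/0.002 = 1490.3500; ⌊·⌋ gives code 1490.
V_rec = 0 + 1490·0.002 = 2.98 V.
Difference: 0.0007 V → 0.700 mV.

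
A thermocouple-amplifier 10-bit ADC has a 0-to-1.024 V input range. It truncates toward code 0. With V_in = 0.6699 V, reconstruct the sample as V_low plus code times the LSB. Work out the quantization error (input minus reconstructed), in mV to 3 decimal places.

One LSB is 1.024 V / 1024 = 1.000 mV.
Scaled input = 669.9000 LSBs, so code = 669.
V_rec = 0 + 669·0.001 = 0.669 V.
Error = 0.6699 − 0.669 = 0.0009 V = 0.900 mV.

0.900 mV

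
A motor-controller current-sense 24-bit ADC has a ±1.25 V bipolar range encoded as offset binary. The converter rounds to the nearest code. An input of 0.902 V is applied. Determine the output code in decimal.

With 16777216 levels over 2.5 V, one step is 0.15 µV.
Input sits at 14441827.533 steps above V_low.
Round → code 14441828.

code 14441828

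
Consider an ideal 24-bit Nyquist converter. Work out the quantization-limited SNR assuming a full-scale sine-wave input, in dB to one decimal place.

146.2 dB

SNR ≈ 6.02·N + 1.76 dB = 6.02·24 + 1.76 = 146.24 dB.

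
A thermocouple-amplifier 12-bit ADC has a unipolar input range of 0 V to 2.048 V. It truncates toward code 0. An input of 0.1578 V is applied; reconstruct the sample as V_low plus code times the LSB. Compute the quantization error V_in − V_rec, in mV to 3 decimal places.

One LSB is 2.048 V / 4096 = 0.500 mV.
(0.1578 − 0)/0.0005 = 315.6000; ⌊·⌋ gives code 315.
Code 315 maps back to 0 + 315×0.0005 V = 0.1575 V.
Error = 0.1578 − 0.1575 = 0.0003 V = 0.300 mV.

0.300 mV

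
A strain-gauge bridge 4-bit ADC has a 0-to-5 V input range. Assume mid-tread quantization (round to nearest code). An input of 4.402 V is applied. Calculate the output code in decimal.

Full-scale span = 5 V; LSB = 5/2^4 = 312.500 mV.
Input sits at 14.086 steps above V_low.
So the output code is 14.

code 14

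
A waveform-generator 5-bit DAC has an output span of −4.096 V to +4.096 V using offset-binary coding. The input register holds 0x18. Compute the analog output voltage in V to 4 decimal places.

LSB = 8.192 V / 2^5 = 256.000 mV.
Code 0x18 = 24 decimal.
V_out = (−4.096) + 24 × 0.256 V = 2.048 V.

2.0480 V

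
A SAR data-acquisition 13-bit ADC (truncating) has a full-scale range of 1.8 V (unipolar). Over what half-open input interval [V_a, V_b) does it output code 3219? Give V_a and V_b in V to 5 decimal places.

[0.70730 V, 0.70752 V)

LSB = 1.8/2^13 = 219.73 µV.
V_a = V_low + 3219·LSB = 0.7073 V; V_b = V_low + 3220·LSB = 0.70752 V.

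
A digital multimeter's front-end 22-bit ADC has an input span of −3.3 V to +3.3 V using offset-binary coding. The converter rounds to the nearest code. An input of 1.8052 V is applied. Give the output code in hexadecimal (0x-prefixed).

Full-scale span = 6.6 V; LSB = 6.6/2^22 = 1.57 µV.
Input sits at 3244357.694 steps above V_low.
round(3244357.694) = 3244358.
In hexadecimal (0x-prefixed): 0x318146.

code 0x318146 (decimal 3244358)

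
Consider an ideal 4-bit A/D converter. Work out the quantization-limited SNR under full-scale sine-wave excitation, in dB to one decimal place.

SNR ≈ 6.02·N + 1.76 dB = 6.02·4 + 1.76 = 25.84 dB.

25.8 dB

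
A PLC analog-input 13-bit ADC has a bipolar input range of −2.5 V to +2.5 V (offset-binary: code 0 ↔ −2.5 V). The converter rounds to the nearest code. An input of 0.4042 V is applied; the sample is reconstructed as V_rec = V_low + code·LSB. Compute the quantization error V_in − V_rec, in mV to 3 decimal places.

One LSB is 5 V / 8192 = 0.610 mV.
(V_in − V_low)/LSB = (0.4042 − (−2.5))/0.000610352 = 4758.2413 → code 4758 (round).
V_rec = (−2.5) + 4758·0.000610352 = 0.40405273 V.
Difference: 0.000147266 V → 0.147 mV.

0.147 mV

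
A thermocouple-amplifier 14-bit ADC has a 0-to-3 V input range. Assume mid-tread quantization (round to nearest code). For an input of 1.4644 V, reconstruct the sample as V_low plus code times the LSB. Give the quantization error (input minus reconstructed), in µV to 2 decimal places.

LSB = 3/2^14 = 183.11 µV.
Scaled input = 7997.5765 LSBs, so code = 7998.
Reconstructed: 1.4644775 V.
Difference: -7.75391e-05 V → -77.54 µV.

-77.54 µV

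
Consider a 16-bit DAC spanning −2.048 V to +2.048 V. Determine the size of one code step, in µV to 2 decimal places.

Full-scale span = 4.096 V.
LSB = 4.096 / 2^16 = 4.096 / 65536 = 6.25e-05 V = 62.50 µV.

62.50 µV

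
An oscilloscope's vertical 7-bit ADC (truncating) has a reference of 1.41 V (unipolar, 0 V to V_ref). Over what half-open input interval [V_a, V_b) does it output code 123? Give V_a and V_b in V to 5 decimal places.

[1.35492 V, 1.36594 V)

LSB = 1.41/2^7 = 11.016 mV.
V_a = V_low + 123·LSB = 1.35492 V; V_b = V_low + 124·LSB = 1.36594 V.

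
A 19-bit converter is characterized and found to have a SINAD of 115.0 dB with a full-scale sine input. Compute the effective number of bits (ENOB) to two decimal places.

ENOB = (SINAD − 1.76) / 6.02 = (115.0 − 1.76)/6.02 = 18.811.

18.81 bits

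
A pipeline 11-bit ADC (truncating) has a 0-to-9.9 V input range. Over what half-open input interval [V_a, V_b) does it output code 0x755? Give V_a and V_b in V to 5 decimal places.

[9.07339 V, 9.07822 V)

LSB = 9.9/2^11 = 4.834 mV.
Code 0x755 = 1877 decimal.
V_a = V_low + 1877·LSB = 9.07339 V; V_b = V_low + 1878·LSB = 9.07822 V.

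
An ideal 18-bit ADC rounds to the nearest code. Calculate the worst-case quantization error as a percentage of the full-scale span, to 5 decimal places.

0.00019 %

Rounding → worst-case error = ½ LSB = V_FS/2^19, so 100/524288 = 0.000190735 % of full scale.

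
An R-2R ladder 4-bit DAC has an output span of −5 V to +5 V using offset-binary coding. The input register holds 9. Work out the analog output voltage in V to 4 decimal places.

LSB = 10 V / 2^4 = 0.6250 V.
V_out = (−5) + 9 × 0.625 V = 0.625 V.

0.6250 V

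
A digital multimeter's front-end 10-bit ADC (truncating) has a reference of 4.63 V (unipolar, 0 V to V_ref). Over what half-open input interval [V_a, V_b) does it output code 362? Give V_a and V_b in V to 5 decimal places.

LSB = 4.63/2^10 = 4.521 mV.
V_a = V_low + 362·LSB = 1.63678 V; V_b = V_low + 363·LSB = 1.6413 V.

[1.63678 V, 1.64130 V)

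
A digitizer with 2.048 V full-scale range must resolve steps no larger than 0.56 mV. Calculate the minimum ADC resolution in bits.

Number of steps required ≥ 2.048 V / 0.56 mV = 3657.14.
Need 2^N ≥ 3657.14; 2^11 = 2048, 2^12 = 4096.
Minimum N = 12.

12 bits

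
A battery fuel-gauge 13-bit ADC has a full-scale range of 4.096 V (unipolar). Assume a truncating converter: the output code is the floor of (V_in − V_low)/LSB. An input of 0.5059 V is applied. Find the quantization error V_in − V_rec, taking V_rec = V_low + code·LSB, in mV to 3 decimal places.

0.400 mV

Step size: 4.096 V ÷ 2^13 = 0.500 mV.
Scaled input = 1011.8000 LSBs, so code = 1011.
V_rec = 0 + 1011·0.0005 = 0.5055 V.
Error = 0.5059 − 0.5055 = 0.0004 V = 0.400 mV.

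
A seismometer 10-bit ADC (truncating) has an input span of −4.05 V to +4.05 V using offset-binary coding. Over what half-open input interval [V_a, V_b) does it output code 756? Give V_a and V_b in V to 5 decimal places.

LSB = 8.1/2^10 = 7.910 mV.
V_a = V_low + 756·LSB = 1.93008 V; V_b = V_low + 757·LSB = 1.93799 V.

[1.93008 V, 1.93799 V)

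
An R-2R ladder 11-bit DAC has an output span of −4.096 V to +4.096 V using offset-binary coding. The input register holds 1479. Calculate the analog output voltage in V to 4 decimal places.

1.8200 V

LSB = 8.192 V / 2^11 = 4.000 mV.
V_out = (−4.096) + 1479 × 0.004 V = 1.82 V.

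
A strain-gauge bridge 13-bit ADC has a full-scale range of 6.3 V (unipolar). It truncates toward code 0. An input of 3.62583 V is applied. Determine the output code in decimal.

With 8192 levels over 6.3 V, one step is 0.769 mV.
(V_in − V_low)/LSB = (3.62583 − 0) / 0.000769043 = 4714.730.
⌊·⌋(4714.730) = 4714.

code 4714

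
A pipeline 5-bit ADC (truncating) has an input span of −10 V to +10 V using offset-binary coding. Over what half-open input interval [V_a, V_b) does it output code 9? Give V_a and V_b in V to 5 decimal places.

[-4.37500 V, -3.75000 V)

LSB = 20/2^5 = 0.6250 V.
V_a = V_low + 9·LSB = -4.375 V; V_b = V_low + 10·LSB = -3.75 V.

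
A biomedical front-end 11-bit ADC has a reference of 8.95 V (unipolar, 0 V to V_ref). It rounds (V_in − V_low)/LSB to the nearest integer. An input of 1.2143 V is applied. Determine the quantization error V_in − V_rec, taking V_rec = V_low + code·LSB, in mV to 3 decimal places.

One LSB is 8.95 V / 2048 = 4.370 mV.
(1.2143 − 0)/0.00437012 = 277.8644; round gives code 278.
Code 278 maps back to 0 + 278×0.00437012 V = 1.2148926 V.
V_in − V_rec = -0.000592578 V = -0.593 mV.

-0.593 mV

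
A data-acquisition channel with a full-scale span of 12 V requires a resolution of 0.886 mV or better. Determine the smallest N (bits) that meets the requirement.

Number of steps required ≥ 12 V / 0.886 mV = 13544.02.
Need 2^N ≥ 13544.02; 2^13 = 8192, 2^14 = 16384.
Minimum N = 14.

14 bits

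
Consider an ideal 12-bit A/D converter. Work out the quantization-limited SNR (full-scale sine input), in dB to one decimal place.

SNR ≈ 6.02·N + 1.76 dB = 6.02·12 + 1.76 = 74.00 dB.

74.0 dB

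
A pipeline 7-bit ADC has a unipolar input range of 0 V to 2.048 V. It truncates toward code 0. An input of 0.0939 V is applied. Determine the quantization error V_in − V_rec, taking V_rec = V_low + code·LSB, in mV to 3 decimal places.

One LSB is 2.048 V / 128 = 16.000 mV.
Scaled input = 5.8688 LSBs, so code = 5.
Code 5 maps back to 0 + 5×0.016 V = 0.08 V.
Error = 0.0939 − 0.08 = 0.0139 V = 13.900 mV.

13.900 mV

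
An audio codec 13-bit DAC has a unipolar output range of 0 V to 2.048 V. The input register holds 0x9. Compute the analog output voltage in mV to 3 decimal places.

2.250 mV

LSB = 2.048 V / 2^13 = 250.00 µV.
Code 0x9 = 9 decimal.
V_out = 0 + 9 × 0.00025 V = 0.00225 V.
= 2.250 mV.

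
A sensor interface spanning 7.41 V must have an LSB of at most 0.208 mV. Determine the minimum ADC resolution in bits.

16 bits

Number of steps required ≥ 7.41 V / 0.208 mV = 35625.00.
Need 2^N ≥ 35625.00; 2^15 = 32768, 2^16 = 65536.
Minimum N = 16.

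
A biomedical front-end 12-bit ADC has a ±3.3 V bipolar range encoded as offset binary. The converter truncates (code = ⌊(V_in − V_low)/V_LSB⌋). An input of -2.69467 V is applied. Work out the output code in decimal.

Full-scale span = 6.6 V; LSB = 6.6/2^12 = 1.611 mV.
Input sits at 375.671 steps above V_low.
Floor → code 375.

code 375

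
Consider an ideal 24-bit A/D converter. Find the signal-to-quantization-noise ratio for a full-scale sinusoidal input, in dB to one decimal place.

146.2 dB

SNR ≈ 6.02·N + 1.76 dB = 6.02·24 + 1.76 = 146.24 dB.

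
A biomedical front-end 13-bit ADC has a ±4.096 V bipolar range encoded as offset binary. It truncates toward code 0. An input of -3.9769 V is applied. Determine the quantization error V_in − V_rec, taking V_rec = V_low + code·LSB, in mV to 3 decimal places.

Step size: 8.192 V ÷ 2^13 = 1.000 mV.
(-3.9769 − (−4.096))/0.001 = 119.1000; ⌊·⌋ gives code 119.
Reconstructed: -3.977 V.
Error = -3.9769 − (−3.977) = 0.0001 V = 0.100 mV.

0.100 mV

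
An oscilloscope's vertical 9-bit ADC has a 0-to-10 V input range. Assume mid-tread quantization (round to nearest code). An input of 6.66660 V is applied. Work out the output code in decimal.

With 512 levels over 10 V, one step is 19.531 mV.
(V_in − V_low)/LSB = (6.66660 − 0) / 0.0195312 = 341.330.
Round → code 341.

code 341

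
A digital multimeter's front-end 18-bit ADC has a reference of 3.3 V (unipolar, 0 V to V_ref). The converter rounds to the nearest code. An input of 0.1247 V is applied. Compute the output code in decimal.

code 9906

LSB = 3.3 V / 262144 = 12.59 µV.
(0.1247 − 0) / 1.25885e-05 = 9905.866 LSBs.
So the output code is 9906.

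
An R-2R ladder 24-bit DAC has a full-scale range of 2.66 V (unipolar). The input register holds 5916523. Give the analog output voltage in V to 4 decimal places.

0.9381 V

LSB = 2.66 V / 2^24 = 0.16 µV.
V_out = 0 + 5916523 × 1.58548e-07 V = 0.938055 V.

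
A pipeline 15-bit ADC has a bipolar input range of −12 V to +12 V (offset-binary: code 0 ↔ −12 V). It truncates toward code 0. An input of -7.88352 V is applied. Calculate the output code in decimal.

code 5620

Full-scale span = 24 V; LSB = 24/2^15 = 0.732 mV.
Input sits at 5620.367 steps above V_low.
So the output code is 5620.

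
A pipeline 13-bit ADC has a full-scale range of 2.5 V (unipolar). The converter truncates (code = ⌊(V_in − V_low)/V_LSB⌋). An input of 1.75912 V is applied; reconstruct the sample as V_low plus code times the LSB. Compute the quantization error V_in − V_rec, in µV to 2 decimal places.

Step size: 2.5 V ÷ 2^13 = 305.18 µV.
Scaled input = 5764.2844 LSBs, so code = 5764.
Code 5764 maps back to 0 + 5764×0.000305176 V = 1.7590332 V.
Error = 1.75912 − 1.7590332 = 8.67969e-05 V = 86.80 µV.

86.80 µV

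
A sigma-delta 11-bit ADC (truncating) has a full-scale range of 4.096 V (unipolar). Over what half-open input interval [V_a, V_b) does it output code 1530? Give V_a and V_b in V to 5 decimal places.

[3.06000 V, 3.06200 V)

LSB = 4.096/2^11 = 2.000 mV.
V_a = V_low + 1530·LSB = 3.06 V; V_b = V_low + 1531·LSB = 3.062 V.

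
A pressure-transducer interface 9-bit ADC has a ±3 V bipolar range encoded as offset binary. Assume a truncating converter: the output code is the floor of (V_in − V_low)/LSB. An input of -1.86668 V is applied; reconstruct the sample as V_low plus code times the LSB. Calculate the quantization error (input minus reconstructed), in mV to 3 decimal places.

8.320 mV

Step size: 6 V ÷ 2^9 = 11.719 mV.
Scaled input = 96.7100 LSBs, so code = 96.
Code 96 maps back to (−3) + 96×0.0117188 V = -1.875 V.
Difference: 0.00832 V → 8.320 mV.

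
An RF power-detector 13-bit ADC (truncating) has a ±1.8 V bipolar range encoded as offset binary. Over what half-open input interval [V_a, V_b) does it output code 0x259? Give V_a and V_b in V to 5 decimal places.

[-1.53589 V, -1.53545 V)

LSB = 3.6/2^13 = 439.45 µV.
Code 0x259 = 601 decimal.
V_a = V_low + 601·LSB = -1.53589 V; V_b = V_low + 602·LSB = -1.53545 V.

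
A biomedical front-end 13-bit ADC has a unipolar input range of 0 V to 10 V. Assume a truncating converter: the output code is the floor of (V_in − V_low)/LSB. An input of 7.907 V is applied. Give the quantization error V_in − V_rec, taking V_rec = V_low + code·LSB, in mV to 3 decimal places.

One LSB is 10 V / 8192 = 1.221 mV.
(V_in − V_low)/LSB = (7.907 − 0)/0.0012207 = 6477.4144 → code 6477 (floor).
V_rec = 0 + 6477·0.0012207 = 7.9064941 V.
V_in − V_rec = 0.000505859 V = 0.506 mV.

0.506 mV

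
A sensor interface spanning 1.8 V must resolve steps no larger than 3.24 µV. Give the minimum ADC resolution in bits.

20 bits

Number of steps required ≥ 1.8 V / 3.24 µV = 555555.56.
Need 2^N ≥ 555555.56; 2^19 = 524288, 2^20 = 1048576.
Minimum N = 20.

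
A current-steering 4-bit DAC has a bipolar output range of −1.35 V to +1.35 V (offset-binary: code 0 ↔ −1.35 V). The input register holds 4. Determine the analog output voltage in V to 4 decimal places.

-0.6750 V

LSB = 2.7 V / 2^4 = 168.750 mV.
V_out = (−1.35) + 4 × 0.16875 V = -0.675 V.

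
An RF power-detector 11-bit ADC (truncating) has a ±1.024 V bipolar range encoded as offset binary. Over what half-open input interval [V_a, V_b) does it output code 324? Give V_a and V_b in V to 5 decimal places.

[-0.70000 V, -0.69900 V)

LSB = 2.048/2^11 = 1.000 mV.
V_a = V_low + 324·LSB = -0.7 V; V_b = V_low + 325·LSB = -0.699 V.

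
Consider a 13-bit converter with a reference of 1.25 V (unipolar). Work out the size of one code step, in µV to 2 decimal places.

Full-scale span = 1.25 V.
LSB = 1.25 / 2^13 = 1.25 / 8192 = 0.000152588 V = 152.59 µV.

152.59 µV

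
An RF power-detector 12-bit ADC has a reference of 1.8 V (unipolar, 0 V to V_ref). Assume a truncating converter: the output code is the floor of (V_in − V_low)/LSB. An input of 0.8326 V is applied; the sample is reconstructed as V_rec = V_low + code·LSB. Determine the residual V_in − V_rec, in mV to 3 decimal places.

Step size: 1.8 V ÷ 2^12 = 439.45 µV.
(0.8326 − 0)/0.000439453 = 1894.6276; ⌊·⌋ gives code 1894.
Code 1894 maps back to 0 + 1894×0.000439453 V = 0.83232422 V.
Difference: 0.000275781 V → 0.276 mV.

0.276 mV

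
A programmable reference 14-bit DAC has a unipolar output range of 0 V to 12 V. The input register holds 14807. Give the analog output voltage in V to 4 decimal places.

10.8450 V

LSB = 12 V / 2^14 = 0.732 mV.
V_out = 0 + 14807 × 0.000732422 V = 10.845 V.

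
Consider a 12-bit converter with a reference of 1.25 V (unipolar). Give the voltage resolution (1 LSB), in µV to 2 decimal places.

305.18 µV

Full-scale span = 1.25 V.
LSB = 1.25 / 2^12 = 1.25 / 4096 = 0.000305176 V = 305.18 µV.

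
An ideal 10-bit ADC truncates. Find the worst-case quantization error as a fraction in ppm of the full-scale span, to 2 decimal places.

976.56 ppm

Truncating → worst-case error = 1 LSB = V_FS/2^10, so 1e+06/1024 = 976.562 ppm of full scale.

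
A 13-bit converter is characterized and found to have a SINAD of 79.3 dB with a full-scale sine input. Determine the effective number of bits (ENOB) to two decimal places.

ENOB = (SINAD − 1.76) / 6.02 = (79.3 − 1.76)/6.02 = 12.880.

12.88 bits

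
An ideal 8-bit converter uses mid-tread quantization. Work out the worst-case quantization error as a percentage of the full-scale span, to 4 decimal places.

0.1953 %

Rounding → worst-case error = ½ LSB = V_FS/2^9, so 100/512 = 0.195312 % of full scale.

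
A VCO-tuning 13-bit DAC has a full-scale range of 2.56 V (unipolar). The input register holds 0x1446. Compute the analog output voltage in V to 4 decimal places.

1.6219 V

LSB = 2.56 V / 2^13 = 312.50 µV.
Code 0x1446 = 5190 decimal.
V_out = 0 + 5190 × 0.0003125 V = 1.62187 V.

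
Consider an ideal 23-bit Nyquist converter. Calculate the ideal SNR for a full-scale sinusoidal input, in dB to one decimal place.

SNR ≈ 6.02·N + 1.76 dB = 6.02·23 + 1.76 = 140.22 dB.

140.2 dB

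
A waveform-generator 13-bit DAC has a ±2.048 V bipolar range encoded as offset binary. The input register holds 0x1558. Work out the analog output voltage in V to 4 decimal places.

0.6840 V

LSB = 4.096 V / 2^13 = 0.500 mV.
Code 0x1558 = 5464 decimal.
V_out = (−2.048) + 5464 × 0.0005 V = 0.684 V.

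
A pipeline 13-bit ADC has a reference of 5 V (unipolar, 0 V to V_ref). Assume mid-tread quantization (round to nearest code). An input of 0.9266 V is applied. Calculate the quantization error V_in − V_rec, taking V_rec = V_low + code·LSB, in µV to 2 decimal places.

86.33 µV

One LSB is 5 V / 8192 = 0.610 mV.
Scaled input = 1518.1414 LSBs, so code = 1518.
Code 1518 maps back to 0 + 1518×0.000610352 V = 0.92651367 V.
V_in − V_rec = 8.63281e-05 V = 86.33 µV.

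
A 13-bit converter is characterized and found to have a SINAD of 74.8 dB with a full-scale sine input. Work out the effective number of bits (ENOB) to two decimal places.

ENOB = (SINAD − 1.76) / 6.02 = (74.8 − 1.76)/6.02 = 12.133.

12.13 bits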